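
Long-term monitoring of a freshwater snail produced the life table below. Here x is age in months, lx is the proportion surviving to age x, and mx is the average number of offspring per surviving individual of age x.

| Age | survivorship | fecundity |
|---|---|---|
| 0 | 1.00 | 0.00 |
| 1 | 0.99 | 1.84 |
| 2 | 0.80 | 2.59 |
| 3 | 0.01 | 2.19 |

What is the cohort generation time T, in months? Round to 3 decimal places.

1.540

lx·mx: 0, 1.8216, 2.072, 0.0219 → R0 = 3.9155
x·lx·mx: 0, 1.8216, 4.144, 0.0657 → Σ = 6.0313
T = 6.0313 / 3.9155 = 1.540365… → 1.540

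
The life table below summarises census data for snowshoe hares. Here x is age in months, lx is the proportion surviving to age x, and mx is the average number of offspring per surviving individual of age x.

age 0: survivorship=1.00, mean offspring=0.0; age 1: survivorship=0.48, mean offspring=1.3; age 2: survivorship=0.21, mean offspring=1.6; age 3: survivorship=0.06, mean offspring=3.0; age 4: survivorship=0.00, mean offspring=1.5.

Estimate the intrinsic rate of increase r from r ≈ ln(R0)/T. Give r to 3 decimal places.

R0 = Σ lx·mx = 0 + 0.624 + 0.336 + 0.18 + 0 = 1.14
Σ x·lx·mx = 1.836; T = 1.836/1.14 = 1.61053…
r ≈ ln(R0)/T = ln(1.14)/1.61053… = 0.08136… → 0.081

0.081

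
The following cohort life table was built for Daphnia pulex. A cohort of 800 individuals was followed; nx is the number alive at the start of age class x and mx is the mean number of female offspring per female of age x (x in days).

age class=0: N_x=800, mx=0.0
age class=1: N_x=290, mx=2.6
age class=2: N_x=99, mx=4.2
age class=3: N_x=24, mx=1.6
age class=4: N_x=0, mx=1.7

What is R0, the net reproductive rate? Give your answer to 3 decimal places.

1.510

lx = nx/n0 = nx/800: 1, 0.3625, 0.12375, 0.03, 0
lx·mx by age: 0, 0.9425, 0.51975, 0.048, 0
R0 = Σ lx·mx = 1.51025 → 1.510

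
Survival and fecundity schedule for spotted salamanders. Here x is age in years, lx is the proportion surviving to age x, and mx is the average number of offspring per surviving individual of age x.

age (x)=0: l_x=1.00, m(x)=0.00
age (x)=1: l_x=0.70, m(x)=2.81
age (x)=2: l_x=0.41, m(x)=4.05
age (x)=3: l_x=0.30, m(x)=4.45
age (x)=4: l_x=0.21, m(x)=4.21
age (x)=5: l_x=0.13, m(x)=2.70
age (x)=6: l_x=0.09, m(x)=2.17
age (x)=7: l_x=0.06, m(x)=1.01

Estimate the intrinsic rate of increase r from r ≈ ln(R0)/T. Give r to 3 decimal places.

0.744

R0 = Σ lx·mx = 0 + 1.967 + 1.6605 + 1.335 + 0.8841 + 0.351 + 0.1953 + 0.0606 = 6.4535
Σ x·lx·mx = 16.1804; T = 16.1804/6.4535 = 2.50723…
r ≈ ln(R0)/T = ln(6.4535)/2.50723… = 0.7437… → 0.744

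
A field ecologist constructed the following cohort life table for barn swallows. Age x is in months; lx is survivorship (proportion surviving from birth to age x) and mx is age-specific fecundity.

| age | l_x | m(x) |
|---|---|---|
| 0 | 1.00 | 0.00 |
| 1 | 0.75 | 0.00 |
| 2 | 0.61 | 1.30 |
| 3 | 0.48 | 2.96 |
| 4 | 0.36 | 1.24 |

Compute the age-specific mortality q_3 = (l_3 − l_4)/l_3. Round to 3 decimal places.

0.250

q_3 = (l_3 − l_4) / l_3 = (0.48 − 0.36) / 0.48
     = 0.12 / 0.48 = 0.25 → 0.250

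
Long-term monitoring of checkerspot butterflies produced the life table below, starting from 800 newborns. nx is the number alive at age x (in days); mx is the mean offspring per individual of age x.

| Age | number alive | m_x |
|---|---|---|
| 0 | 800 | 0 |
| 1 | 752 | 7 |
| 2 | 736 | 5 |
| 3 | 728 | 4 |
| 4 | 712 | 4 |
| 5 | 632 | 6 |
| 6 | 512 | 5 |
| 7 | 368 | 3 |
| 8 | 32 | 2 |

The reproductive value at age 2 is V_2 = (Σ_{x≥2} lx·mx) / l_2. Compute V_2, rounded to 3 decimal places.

lx = nx/n0 = nx/800: 1, 0.94, 0.92, 0.91, 0.89, 0.79, 0.64, 0.46, 0.04
lx·mx for x ≥ 2: 4.6, 3.64, 3.56, 4.74, 3.2, 1.38, 0.08 → sum = 21.2
V_2 = 21.2 / l_2 = 21.2 / 0.92 = 23.043478… → 23.043

23.043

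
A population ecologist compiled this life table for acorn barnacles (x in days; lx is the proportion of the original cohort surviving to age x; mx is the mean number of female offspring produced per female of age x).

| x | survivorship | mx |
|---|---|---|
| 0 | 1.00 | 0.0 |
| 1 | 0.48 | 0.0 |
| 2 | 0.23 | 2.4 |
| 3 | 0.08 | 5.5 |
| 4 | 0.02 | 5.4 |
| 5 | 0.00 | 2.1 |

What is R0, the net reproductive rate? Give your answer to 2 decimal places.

1.10

lx·mx by age: 0, 0, 0.552, 0.44, 0.108, 0
R0 = Σ lx·mx = 1.1 → 1.10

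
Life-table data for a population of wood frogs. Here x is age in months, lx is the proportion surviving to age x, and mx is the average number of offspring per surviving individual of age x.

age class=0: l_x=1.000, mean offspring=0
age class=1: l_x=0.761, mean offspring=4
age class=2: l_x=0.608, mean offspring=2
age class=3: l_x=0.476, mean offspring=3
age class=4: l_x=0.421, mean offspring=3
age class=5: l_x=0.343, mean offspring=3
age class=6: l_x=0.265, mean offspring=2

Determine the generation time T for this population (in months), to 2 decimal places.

2.72

lx·mx: 0, 3.044, 1.216, 1.428, 1.263, 1.029, 0.53 → R0 = 8.51
x·lx·mx: 0, 3.044, 2.432, 4.284, 5.052, 5.145, 3.18 → Σ = 23.137
T = 23.137 / 8.51 = 2.718801… → 2.72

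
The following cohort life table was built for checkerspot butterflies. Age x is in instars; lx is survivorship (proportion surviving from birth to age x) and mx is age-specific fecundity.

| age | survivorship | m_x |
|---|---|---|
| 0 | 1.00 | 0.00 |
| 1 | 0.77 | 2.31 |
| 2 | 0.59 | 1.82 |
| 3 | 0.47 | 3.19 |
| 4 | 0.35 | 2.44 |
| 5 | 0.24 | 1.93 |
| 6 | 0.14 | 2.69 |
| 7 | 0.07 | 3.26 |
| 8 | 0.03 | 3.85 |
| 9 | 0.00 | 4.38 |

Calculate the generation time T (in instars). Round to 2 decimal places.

lx·mx: 0, 1.7787, 1.0738, 1.4993, 0.854, 0.4632, 0.3766, 0.2282, 0.1155, 0 → R0 = 6.3893
x·lx·mx: 0, 1.7787, 2.1476, 4.4979, 3.416, 2.316, 2.2596, 1.5974, 0.924, 0 → Σ = 18.9372
T = 18.9372 / 6.3893 = 2.963893… → 2.96

2.96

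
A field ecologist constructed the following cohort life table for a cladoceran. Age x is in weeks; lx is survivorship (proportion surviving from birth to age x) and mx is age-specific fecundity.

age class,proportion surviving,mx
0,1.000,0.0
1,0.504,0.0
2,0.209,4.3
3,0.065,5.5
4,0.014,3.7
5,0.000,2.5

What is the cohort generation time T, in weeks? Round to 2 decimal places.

lx·mx: 0, 0, 0.8987, 0.3575, 0.0518, 0 → R0 = 1.308
x·lx·mx: 0, 0, 1.7974, 1.0725, 0.2072, 0 → Σ = 3.0771
T = 3.0771 / 1.308 = 2.352523… → 2.35

2.35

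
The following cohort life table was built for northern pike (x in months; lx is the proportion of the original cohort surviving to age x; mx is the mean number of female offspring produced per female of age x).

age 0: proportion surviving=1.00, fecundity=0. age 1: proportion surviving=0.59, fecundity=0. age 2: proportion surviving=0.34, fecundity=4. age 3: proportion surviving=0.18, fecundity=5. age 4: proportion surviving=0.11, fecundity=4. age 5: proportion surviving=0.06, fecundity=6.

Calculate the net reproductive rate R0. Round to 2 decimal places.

3.06

lx·mx by age: 0, 0, 1.36, 0.9, 0.44, 0.36
R0 = Σ lx·mx = 3.06 → 3.06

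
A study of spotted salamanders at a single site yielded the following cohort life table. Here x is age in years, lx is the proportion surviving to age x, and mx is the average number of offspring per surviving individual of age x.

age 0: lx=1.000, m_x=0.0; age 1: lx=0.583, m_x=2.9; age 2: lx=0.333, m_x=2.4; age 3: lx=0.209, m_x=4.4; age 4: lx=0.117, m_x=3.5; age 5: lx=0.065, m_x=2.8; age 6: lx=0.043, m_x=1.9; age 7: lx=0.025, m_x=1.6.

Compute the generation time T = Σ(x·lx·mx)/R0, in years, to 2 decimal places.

2.27

lx·mx: 0, 1.6907, 0.7992, 0.9196, 0.4095, 0.182, 0.0817, 0.04 → R0 = 4.1227
x·lx·mx: 0, 1.6907, 1.5984, 2.7588, 1.638, 0.91, 0.4902, 0.28 → Σ = 9.3661
T = 9.3661 / 4.1227 = 2.271836… → 2.27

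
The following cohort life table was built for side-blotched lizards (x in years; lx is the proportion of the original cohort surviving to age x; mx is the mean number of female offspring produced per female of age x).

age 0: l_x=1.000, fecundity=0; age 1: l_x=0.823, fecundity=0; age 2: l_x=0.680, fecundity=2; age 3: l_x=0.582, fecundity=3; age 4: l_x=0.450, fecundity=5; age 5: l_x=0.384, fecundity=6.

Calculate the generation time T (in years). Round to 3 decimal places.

3.718

lx·mx: 0, 0, 1.36, 1.746, 2.25, 2.304 → R0 = 7.66
x·lx·mx: 0, 0, 2.72, 5.238, 9, 11.52 → Σ = 28.478
T = 28.478 / 7.66 = 3.717755… → 3.718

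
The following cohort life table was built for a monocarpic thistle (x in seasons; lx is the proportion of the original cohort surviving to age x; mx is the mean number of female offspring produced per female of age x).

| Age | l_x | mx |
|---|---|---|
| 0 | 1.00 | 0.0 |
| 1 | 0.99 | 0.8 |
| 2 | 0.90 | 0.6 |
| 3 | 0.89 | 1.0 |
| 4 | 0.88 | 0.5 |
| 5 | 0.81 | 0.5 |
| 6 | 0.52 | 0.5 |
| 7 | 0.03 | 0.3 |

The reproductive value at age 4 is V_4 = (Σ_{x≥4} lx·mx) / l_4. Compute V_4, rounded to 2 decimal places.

1.27

lx·mx for x ≥ 4: 0.44, 0.405, 0.26, 0.009 → sum = 1.114
V_4 = 1.114 / l_4 = 1.114 / 0.88 = 1.265909… → 1.27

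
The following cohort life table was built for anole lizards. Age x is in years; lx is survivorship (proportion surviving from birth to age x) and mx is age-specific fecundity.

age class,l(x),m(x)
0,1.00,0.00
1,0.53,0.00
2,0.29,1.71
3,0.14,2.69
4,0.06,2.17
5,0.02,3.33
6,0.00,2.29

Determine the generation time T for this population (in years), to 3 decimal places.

2.783

lx·mx: 0, 0, 0.4959, 0.3766, 0.1302, 0.0666, 0 → R0 = 1.0693
x·lx·mx: 0, 0, 0.9918, 1.1298, 0.5208, 0.333, 0 → Σ = 2.9754
T = 2.9754 / 1.0693 = 2.782568… → 2.783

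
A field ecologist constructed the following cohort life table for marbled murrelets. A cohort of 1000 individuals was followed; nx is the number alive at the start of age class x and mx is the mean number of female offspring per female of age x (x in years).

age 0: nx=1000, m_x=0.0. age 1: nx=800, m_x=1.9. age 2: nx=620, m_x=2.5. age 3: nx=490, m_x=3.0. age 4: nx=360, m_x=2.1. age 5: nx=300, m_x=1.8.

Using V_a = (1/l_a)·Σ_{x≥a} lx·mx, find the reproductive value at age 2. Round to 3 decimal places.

lx = nx/n0 = nx/1000: 1, 0.8, 0.62, 0.49, 0.36, 0.3
lx·mx for x ≥ 2: 1.55, 1.47, 0.756, 0.54 → sum = 4.316
V_2 = 4.316 / l_2 = 4.316 / 0.62 = 6.96129… → 6.961

6.961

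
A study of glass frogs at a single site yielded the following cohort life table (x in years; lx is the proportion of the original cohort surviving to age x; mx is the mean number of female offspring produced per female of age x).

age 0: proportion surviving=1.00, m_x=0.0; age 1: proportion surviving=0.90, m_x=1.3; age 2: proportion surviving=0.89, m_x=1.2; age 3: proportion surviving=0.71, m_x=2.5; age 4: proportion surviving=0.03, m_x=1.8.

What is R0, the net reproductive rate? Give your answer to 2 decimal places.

lx·mx by age: 0, 1.17, 1.068, 1.775, 0.054
R0 = Σ lx·mx = 4.067 → 4.07

4.07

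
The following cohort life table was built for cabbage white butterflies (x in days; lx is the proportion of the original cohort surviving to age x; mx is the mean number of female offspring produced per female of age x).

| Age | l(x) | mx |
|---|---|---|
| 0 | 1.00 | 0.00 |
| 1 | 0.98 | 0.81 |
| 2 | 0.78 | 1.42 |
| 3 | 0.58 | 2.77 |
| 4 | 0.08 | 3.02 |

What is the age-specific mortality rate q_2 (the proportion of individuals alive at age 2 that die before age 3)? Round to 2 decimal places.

0.26

q_2 = (l_2 − l_3) / l_2 = (0.78 − 0.58) / 0.78
     = 0.2 / 0.78 = 0.25641… → 0.26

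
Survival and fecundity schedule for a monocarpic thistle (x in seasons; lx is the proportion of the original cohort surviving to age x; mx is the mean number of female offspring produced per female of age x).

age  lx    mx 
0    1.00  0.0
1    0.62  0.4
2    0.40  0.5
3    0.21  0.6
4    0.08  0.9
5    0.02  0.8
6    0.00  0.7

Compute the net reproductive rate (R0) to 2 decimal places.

lx·mx by age: 0, 0.248, 0.2, 0.126, 0.072, 0.016, 0
R0 = Σ lx·mx = 0.662 → 0.66

0.66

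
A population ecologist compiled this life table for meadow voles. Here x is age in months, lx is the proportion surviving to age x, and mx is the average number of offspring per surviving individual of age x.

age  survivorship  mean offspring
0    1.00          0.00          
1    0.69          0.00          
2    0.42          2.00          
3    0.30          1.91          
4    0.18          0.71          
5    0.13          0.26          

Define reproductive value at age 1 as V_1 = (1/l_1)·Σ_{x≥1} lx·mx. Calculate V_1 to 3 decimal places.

lx·mx for x ≥ 1: 0, 0.84, 0.573, 0.1278, 0.0338 → sum = 1.5746
V_1 = 1.5746 / l_1 = 1.5746 / 0.69 = 2.282029… → 2.282

2.282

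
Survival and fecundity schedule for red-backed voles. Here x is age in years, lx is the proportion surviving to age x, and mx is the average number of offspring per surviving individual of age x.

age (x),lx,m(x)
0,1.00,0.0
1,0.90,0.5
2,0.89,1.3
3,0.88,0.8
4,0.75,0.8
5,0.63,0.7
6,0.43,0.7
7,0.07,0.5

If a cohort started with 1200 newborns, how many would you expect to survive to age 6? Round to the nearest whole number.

Expected survivors = N0 · l_6 = 1200 × 0.43 = 516 → 516

516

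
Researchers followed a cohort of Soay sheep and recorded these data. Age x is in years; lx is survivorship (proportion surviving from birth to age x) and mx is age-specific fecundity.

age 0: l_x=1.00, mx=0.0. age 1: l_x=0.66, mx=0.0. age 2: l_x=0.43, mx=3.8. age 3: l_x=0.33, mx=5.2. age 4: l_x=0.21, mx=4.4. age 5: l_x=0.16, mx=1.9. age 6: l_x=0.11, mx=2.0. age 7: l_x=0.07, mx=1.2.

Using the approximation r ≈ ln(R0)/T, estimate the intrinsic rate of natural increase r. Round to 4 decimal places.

R0 = Σ lx·mx = 0 + 0 + 1.634 + 1.716 + 0.924 + 0.304 + 0.22 + 0.084 = 4.882
Σ x·lx·mx = 15.54; T = 15.54/4.882 = 3.18312…
r ≈ ln(R0)/T = ln(4.882)/3.18312… = 0.498113… → 0.4981

0.4981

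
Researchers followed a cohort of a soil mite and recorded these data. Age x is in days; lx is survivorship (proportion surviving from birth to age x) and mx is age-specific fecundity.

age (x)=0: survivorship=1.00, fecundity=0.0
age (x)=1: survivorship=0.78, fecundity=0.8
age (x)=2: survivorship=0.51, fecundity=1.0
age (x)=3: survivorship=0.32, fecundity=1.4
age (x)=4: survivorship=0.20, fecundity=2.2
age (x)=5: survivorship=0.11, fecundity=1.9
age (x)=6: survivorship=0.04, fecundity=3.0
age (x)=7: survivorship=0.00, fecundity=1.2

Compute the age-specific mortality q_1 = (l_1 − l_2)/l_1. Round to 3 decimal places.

0.346

q_1 = (l_1 − l_2) / l_1 = (0.78 − 0.51) / 0.78
     = 0.27 / 0.78 = 0.346154… → 0.346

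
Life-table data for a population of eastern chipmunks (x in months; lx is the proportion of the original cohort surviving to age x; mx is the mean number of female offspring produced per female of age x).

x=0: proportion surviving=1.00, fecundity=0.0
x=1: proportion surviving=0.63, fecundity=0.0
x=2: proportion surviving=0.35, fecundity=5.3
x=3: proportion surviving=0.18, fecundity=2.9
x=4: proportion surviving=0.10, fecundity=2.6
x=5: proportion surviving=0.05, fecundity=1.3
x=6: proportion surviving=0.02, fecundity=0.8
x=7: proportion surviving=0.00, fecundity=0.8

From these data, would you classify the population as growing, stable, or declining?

growing

R0 = Σ lx·mx = 0 + 0 + 1.855 + 0.522 + 0.26 + 0.065 + 0.016 + 0 = 2.718
R0 > 1, so the population is growing.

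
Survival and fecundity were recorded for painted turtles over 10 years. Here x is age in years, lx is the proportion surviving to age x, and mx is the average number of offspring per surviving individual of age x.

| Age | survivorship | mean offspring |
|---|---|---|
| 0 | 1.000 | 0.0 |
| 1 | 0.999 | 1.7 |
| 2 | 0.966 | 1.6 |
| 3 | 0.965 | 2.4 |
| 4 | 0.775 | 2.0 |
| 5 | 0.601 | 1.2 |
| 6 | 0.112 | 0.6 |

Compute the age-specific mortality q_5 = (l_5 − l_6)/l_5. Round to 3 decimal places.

q_5 = (l_5 − l_6) / l_5 = (0.601 − 0.112) / 0.601
     = 0.489 / 0.601 = 0.813644… → 0.814

0.814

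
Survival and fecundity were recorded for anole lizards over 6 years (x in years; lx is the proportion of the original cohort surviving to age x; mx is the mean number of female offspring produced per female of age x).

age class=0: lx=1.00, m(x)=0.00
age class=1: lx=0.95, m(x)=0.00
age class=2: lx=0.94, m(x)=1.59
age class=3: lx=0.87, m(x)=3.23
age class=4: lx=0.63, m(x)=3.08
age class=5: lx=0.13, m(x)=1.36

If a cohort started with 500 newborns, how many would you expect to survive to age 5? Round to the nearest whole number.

Expected survivors = N0 · l_5 = 500 × 0.13 = 65 → 65

65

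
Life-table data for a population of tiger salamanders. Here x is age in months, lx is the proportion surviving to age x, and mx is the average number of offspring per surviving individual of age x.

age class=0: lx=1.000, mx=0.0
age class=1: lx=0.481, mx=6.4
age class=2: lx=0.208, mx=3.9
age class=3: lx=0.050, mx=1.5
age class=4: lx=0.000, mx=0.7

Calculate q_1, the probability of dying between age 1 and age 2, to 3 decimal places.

q_1 = (l_1 − l_2) / l_1 = (0.481 − 0.208) / 0.481
     = 0.273 / 0.481 = 0.567568… → 0.568

0.568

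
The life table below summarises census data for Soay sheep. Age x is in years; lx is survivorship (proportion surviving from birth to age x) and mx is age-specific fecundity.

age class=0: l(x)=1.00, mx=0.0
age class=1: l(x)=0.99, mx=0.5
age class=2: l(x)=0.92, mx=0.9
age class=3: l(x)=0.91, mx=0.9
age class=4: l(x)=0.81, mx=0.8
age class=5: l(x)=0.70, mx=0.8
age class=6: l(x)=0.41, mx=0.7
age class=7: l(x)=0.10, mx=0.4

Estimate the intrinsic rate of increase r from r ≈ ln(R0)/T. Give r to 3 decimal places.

0.399

R0 = Σ lx·mx = 0 + 0.495 + 0.828 + 0.819 + 0.648 + 0.56 + 0.287 + 0.04 = 3.677
Σ x·lx·mx = 12.002; T = 12.002/3.677 = 3.26407…
r ≈ ln(R0)/T = ln(3.677)/3.26407… = 0.39892… → 0.399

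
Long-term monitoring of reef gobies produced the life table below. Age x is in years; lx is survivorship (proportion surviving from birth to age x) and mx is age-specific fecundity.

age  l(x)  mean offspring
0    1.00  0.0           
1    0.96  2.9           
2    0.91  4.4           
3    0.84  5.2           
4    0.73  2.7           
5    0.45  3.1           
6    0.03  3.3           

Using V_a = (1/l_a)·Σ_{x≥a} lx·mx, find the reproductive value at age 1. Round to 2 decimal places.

15.23

lx·mx for x ≥ 1: 2.784, 4.004, 4.368, 1.971, 1.395, 0.099 → sum = 14.621
V_1 = 14.621 / l_1 = 14.621 / 0.96 = 15.230208… → 15.23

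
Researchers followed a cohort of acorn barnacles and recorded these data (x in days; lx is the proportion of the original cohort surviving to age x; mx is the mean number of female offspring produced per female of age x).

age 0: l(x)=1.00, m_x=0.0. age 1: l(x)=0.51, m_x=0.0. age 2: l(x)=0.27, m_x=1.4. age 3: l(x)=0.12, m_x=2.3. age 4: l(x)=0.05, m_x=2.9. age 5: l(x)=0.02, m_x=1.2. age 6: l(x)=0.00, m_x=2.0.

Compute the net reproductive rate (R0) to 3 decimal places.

0.823

lx·mx by age: 0, 0, 0.378, 0.276, 0.145, 0.024, 0
R0 = Σ lx·mx = 0.823 → 0.823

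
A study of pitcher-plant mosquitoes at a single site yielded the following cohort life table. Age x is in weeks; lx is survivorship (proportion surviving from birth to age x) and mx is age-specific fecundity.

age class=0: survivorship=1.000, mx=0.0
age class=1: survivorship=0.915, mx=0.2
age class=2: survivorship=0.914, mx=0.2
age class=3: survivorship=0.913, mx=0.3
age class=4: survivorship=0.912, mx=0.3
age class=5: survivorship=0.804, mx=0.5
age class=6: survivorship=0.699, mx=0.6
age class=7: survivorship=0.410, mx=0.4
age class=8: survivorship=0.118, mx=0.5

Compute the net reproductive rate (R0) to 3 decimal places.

lx·mx by age: 0, 0.183, 0.1828, 0.2739, 0.2736, 0.402, 0.4194, 0.164, 0.059
R0 = Σ lx·mx = 1.9577 → 1.958

1.958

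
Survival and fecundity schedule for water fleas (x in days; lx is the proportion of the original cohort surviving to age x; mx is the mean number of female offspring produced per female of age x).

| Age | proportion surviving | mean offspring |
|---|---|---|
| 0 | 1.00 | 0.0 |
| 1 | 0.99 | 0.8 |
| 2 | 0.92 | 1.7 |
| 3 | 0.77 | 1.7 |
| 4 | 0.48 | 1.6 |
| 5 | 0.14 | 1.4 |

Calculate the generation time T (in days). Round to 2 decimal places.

2.57

lx·mx: 0, 0.792, 1.564, 1.309, 0.768, 0.196 → R0 = 4.629
x·lx·mx: 0, 0.792, 3.128, 3.927, 3.072, 0.98 → Σ = 11.899
T = 11.899 / 4.629 = 2.570534… → 2.57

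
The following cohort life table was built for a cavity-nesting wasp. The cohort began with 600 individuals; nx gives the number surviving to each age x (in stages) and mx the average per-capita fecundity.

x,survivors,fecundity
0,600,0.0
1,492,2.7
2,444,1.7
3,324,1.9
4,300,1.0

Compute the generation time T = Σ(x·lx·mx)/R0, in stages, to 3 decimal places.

lx = nx/n0 = nx/600: 1, 0.82, 0.74, 0.54, 0.5
lx·mx: 0, 2.214, 1.258, 1.026, 0.5 → R0 = 4.998
x·lx·mx: 0, 2.214, 2.516, 3.078, 2 → Σ = 9.808
T = 9.808 / 4.998 = 1.962385… → 1.962

1.962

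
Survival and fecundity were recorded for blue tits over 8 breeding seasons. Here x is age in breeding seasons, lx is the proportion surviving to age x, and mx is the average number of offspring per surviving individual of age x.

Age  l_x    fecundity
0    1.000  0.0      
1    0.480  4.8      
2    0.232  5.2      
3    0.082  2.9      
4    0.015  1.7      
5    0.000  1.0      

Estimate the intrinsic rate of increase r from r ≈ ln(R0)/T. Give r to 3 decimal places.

R0 = Σ lx·mx = 0 + 2.304 + 1.2064 + 0.2378 + 0.0255 + 0 = 3.7737
Σ x·lx·mx = 5.5322; T = 5.5322/3.7737 = 1.46599…
r ≈ ln(R0)/T = ln(3.7737)/1.46599… = 0.90591… → 0.906

0.906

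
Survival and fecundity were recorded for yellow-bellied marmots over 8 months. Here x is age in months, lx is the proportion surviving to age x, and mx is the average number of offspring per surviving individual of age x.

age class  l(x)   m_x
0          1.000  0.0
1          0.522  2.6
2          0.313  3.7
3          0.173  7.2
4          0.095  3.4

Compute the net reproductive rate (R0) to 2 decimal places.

4.08

lx·mx by age: 0, 1.3572, 1.1581, 1.2456, 0.323
R0 = Σ lx·mx = 4.0839 → 4.08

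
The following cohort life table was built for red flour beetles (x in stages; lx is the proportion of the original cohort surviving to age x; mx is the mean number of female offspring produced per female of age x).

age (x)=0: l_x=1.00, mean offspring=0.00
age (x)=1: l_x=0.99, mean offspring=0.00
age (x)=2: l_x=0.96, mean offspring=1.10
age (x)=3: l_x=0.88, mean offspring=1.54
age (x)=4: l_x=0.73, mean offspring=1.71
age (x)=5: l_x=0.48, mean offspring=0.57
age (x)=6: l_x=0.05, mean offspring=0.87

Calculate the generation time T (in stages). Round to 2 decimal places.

3.22

lx·mx: 0, 0, 1.056, 1.3552, 1.2483, 0.2736, 0.0435 → R0 = 3.9766
x·lx·mx: 0, 0, 2.112, 4.0656, 4.9932, 1.368, 0.261 → Σ = 12.7998
T = 12.7998 / 3.9766 = 3.21878… → 3.22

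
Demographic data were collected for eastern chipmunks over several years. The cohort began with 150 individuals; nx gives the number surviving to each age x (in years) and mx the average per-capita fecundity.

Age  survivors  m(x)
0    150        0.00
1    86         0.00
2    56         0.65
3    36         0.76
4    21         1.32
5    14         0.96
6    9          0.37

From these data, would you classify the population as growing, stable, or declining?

declining

lx = nx/n0 = nx/150: 1, 0.57333…, 0.37333…, 0.24, 0.14, 0.09333…, 0.06
R0 = Σ lx·mx = 0 + 0 + 0.242667… + 0.1824 + 0.1848 + 0.0896… + 0.0222 = 0.721667…
R0 < 1, so the population is declining.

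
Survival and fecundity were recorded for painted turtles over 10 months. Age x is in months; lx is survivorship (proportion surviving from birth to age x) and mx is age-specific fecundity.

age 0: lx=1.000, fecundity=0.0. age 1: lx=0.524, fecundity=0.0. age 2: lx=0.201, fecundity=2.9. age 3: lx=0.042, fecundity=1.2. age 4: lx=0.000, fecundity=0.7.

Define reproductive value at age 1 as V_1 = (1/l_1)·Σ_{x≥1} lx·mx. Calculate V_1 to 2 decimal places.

lx·mx for x ≥ 1: 0, 0.5829, 0.0504, 0 → sum = 0.6333
V_1 = 0.6333 / l_1 = 0.6333 / 0.524 = 1.208588… → 1.21

1.21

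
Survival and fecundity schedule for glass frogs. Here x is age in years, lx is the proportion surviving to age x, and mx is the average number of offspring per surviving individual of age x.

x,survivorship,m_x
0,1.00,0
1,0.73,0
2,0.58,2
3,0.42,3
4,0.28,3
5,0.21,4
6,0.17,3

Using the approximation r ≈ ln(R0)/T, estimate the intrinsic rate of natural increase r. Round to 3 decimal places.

R0 = Σ lx·mx = 0 + 0 + 1.16 + 1.26 + 0.84 + 0.84 + 0.51 = 4.61
Σ x·lx·mx = 16.72; T = 16.72/4.61 = 3.6269…
r ≈ ln(R0)/T = ln(4.61)/3.6269… = 0.42136… → 0.421

0.421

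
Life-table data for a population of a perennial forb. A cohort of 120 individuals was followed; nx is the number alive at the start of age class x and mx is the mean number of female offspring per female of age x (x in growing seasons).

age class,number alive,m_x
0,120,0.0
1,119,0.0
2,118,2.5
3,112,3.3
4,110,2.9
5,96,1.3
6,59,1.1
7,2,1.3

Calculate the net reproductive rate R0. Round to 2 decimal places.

lx = nx/n0 = nx/120: 1, 0.99167…, 0.98333…, 0.93333…, 0.91667…, 0.8, 0.49167…, 0.01667…
lx·mx by age: 0, 0, 2.458333…, 3.08…, 2.658333…, 1.04, 0.540833…, 0.021667…
R0 = Σ lx·mx = 9.799167… → 9.80

9.80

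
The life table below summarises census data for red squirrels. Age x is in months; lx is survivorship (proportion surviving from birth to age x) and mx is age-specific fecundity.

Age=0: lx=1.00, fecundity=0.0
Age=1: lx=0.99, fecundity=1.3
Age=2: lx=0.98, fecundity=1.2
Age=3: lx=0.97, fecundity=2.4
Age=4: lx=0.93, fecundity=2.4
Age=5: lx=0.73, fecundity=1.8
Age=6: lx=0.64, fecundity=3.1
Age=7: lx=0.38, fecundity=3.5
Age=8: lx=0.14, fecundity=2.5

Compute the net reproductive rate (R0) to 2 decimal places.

12.00

lx·mx by age: 0, 1.287, 1.176, 2.328, 2.232, 1.314, 1.984, 1.33, 0.35
R0 = Σ lx·mx = 12.001 → 12.00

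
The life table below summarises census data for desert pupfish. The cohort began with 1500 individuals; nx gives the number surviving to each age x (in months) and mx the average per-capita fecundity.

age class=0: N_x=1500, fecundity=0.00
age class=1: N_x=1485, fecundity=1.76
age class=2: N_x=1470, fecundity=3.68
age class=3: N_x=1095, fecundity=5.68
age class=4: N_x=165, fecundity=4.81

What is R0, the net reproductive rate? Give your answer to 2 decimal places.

lx = nx/n0 = nx/1500: 1, 0.99, 0.98, 0.73, 0.11
lx·mx by age: 0, 1.7424, 3.6064, 4.1464, 0.5291
R0 = Σ lx·mx = 10.0243 → 10.02

10.02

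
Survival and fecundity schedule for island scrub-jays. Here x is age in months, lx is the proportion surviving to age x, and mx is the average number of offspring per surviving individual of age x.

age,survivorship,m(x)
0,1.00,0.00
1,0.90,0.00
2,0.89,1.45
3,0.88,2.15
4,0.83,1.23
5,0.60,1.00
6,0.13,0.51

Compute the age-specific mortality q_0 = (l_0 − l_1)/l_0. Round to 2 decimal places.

q_0 = (l_0 − l_1) / l_0 = (1 − 0.9) / 1
     = 0.1 / 1 = 0.1 → 0.10

0.10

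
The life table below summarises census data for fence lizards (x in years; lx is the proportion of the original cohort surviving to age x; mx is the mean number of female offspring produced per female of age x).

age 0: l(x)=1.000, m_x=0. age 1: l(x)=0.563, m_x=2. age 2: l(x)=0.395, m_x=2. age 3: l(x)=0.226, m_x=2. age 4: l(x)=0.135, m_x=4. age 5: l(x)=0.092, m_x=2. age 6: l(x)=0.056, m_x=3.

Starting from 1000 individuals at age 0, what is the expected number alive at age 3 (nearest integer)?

Expected survivors = N0 · l_3 = 1000 × 0.226 = 226 → 226

226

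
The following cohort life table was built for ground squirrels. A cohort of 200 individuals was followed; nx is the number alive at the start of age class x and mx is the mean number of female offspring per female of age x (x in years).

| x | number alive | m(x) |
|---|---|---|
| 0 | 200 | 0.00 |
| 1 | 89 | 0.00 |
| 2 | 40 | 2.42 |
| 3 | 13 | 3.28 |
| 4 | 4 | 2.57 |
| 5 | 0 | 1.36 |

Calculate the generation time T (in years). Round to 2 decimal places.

2.42

lx = nx/n0 = nx/200: 1, 0.445, 0.2, 0.065, 0.02, 0
lx·mx: 0, 0, 0.484, 0.2132, 0.0514, 0 → R0 = 0.7486
x·lx·mx: 0, 0, 0.968, 0.6396, 0.2056, 0 → Σ = 1.8132
T = 1.8132 / 0.7486 = 2.422121… → 2.42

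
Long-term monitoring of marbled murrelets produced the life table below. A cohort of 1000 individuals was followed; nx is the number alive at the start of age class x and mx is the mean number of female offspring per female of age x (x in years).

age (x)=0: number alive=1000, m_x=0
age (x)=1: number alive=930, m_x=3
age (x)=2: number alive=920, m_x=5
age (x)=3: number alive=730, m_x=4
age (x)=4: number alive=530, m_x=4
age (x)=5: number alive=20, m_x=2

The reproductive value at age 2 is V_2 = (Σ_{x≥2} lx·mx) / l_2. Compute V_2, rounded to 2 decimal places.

lx = nx/n0 = nx/1000: 1, 0.93, 0.92, 0.73, 0.53, 0.02
lx·mx for x ≥ 2: 4.6, 2.92, 2.12, 0.04 → sum = 9.68
V_2 = 9.68 / l_2 = 9.68 / 0.92 = 10.521739… → 10.52

10.52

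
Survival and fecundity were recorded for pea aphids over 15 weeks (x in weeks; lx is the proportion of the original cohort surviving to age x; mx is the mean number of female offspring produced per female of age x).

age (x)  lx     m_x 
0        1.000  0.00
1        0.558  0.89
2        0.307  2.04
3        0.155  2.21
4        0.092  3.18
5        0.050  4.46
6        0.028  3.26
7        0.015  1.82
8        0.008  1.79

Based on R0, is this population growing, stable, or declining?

R0 = Σ lx·mx = 0 + 0.49662 + 0.62628 + 0.34255 + 0.29256 + 0.223 + 0.09128 + 0.0273 + 0.01432 = 2.11391
R0 > 1, so the population is growing.

growing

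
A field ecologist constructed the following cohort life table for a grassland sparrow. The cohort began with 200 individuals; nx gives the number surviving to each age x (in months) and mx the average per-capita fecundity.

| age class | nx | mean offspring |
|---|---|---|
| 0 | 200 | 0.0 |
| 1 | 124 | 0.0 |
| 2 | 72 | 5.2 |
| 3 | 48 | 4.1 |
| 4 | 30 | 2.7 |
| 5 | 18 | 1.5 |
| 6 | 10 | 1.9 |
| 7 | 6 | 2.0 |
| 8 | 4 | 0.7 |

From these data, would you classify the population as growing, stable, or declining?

lx = nx/n0 = nx/200: 1, 0.62, 0.36, 0.24, 0.15, 0.09, 0.05, 0.03, 0.02
R0 = Σ lx·mx = 0 + 0 + 1.872 + 0.984 + 0.405 + 0.135 + 0.095 + 0.06 + 0.014 = 3.565
R0 > 1, so the population is growing.

growing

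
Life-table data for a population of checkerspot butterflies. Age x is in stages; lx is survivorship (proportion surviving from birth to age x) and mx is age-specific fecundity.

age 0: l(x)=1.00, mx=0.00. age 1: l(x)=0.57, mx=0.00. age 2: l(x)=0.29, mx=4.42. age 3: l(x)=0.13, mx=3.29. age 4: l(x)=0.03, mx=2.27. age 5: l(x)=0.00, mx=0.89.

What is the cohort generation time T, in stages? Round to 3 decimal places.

2.317

lx·mx: 0, 0, 1.2818, 0.4277, 0.0681, 0 → R0 = 1.7776
x·lx·mx: 0, 0, 2.5636, 1.2831, 0.2724, 0 → Σ = 4.1191
T = 4.1191 / 1.7776 = 2.317225… → 2.317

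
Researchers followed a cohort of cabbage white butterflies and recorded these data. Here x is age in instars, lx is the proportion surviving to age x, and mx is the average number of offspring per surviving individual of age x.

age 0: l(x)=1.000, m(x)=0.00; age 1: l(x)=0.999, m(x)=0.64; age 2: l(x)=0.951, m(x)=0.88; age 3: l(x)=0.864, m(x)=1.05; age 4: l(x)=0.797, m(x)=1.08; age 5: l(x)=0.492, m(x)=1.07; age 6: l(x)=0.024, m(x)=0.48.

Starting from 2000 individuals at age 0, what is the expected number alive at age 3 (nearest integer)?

Expected survivors = N0 · l_3 = 2000 × 0.864 = 1728 → 1728

1728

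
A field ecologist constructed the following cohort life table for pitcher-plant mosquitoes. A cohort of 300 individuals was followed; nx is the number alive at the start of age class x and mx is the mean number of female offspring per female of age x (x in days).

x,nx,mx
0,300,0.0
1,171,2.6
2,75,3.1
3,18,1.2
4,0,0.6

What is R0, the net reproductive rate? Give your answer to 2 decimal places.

lx = nx/n0 = nx/300: 1, 0.57, 0.25, 0.06, 0
lx·mx by age: 0, 1.482, 0.775, 0.072, 0
R0 = Σ lx·mx = 2.329 → 2.33

2.33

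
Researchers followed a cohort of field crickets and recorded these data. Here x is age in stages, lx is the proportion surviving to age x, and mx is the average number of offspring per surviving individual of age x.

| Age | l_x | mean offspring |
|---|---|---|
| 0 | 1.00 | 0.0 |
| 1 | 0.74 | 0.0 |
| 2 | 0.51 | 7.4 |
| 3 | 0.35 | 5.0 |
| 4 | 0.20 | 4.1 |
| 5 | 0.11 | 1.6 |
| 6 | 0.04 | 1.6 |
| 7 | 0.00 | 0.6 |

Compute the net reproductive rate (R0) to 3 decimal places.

6.584

lx·mx by age: 0, 0, 3.774, 1.75, 0.82, 0.176, 0.064, 0
R0 = Σ lx·mx = 6.584 → 6.584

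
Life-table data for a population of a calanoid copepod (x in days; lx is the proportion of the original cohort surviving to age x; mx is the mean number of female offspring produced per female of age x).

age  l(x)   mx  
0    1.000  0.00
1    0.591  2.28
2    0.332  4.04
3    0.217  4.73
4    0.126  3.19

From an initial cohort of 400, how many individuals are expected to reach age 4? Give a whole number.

Expected survivors = N0 · l_4 = 400 × 0.126 = 50.4 → 50

50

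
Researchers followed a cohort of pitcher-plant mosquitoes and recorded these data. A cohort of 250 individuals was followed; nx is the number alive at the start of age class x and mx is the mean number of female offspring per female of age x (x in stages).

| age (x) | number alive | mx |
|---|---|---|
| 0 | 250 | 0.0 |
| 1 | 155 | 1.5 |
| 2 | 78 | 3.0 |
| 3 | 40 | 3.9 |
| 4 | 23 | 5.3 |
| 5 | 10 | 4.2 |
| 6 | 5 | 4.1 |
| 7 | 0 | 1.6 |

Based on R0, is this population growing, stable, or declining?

growing

lx = nx/n0 = nx/250: 1, 0.62, 0.312, 0.16, 0.092, 0.04, 0.02, 0
R0 = Σ lx·mx = 0 + 0.93 + 0.936 + 0.624 + 0.4876 + 0.168 + 0.082 + 0 = 3.2276
R0 > 1, so the population is growing.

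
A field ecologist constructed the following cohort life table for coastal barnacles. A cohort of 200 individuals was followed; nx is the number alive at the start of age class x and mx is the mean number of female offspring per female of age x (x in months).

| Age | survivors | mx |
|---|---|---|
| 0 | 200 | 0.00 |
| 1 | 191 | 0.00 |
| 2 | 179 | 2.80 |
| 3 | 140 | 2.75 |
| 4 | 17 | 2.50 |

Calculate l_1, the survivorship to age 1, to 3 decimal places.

l_1 = n_1/n_0 = 191/200 = 0.955 → 0.955

0.955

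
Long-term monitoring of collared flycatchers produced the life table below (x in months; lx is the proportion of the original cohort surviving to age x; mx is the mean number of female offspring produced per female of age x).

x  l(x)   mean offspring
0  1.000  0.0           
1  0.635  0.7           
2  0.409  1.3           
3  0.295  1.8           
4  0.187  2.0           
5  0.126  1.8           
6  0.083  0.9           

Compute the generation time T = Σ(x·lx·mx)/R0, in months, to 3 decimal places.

2.831

lx·mx: 0, 0.4445, 0.5317, 0.531, 0.374, 0.2268, 0.0747 → R0 = 2.1827
x·lx·mx: 0, 0.4445, 1.0634, 1.593, 1.496, 1.134, 0.4482 → Σ = 6.1791
T = 6.1791 / 2.1827 = 2.830943… → 2.831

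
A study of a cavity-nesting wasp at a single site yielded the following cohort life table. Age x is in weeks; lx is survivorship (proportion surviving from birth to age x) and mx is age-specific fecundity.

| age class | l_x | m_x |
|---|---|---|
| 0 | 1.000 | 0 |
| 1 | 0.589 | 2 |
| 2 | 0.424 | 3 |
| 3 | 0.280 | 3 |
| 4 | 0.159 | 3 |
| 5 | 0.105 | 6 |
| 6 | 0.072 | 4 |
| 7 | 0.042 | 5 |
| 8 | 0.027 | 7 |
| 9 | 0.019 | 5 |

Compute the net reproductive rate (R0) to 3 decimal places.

lx·mx by age: 0, 1.178, 1.272, 0.84, 0.477, 0.63, 0.288, 0.21, 0.189, 0.095
R0 = Σ lx·mx = 5.179 → 5.179

5.179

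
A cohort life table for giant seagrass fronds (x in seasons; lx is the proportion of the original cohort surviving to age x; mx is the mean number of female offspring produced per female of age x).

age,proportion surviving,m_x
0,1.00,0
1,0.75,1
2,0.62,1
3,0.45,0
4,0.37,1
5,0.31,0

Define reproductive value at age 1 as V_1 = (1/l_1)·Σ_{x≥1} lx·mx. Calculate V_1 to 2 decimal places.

lx·mx for x ≥ 1: 0.75, 0.62, 0, 0.37, 0 → sum = 1.74
V_1 = 1.74 / l_1 = 1.74 / 0.75 = 2.32 → 2.32

2.32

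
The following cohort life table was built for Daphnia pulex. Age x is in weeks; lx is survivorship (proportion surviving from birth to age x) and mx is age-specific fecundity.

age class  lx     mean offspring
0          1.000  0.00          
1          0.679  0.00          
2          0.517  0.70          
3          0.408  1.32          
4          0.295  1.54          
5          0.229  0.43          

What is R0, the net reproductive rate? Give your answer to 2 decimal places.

1.45

lx·mx by age: 0, 0, 0.3619, 0.53856, 0.4543, 0.09847
R0 = Σ lx·mx = 1.45323 → 1.45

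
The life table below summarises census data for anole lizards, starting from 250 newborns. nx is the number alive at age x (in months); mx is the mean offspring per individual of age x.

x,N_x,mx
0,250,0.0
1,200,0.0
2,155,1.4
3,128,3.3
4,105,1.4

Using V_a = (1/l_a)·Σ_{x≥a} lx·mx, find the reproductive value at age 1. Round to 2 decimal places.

lx = nx/n0 = nx/250: 1, 0.8, 0.62, 0.512, 0.42
lx·mx for x ≥ 1: 0, 0.868, 1.6896, 0.588 → sum = 3.1456
V_1 = 3.1456 / l_1 = 3.1456 / 0.8 = 3.932 → 3.93

3.93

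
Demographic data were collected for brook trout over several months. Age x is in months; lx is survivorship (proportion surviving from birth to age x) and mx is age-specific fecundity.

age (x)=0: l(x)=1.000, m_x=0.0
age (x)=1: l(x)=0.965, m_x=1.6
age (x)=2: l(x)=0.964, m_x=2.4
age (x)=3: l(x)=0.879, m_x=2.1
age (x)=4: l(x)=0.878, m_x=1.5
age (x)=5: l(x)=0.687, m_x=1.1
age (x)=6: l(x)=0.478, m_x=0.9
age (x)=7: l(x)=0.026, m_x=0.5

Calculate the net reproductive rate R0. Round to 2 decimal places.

8.22

lx·mx by age: 0, 1.544, 2.3136, 1.8459, 1.317, 0.7557, 0.4302, 0.013
R0 = Σ lx·mx = 8.2194 → 8.22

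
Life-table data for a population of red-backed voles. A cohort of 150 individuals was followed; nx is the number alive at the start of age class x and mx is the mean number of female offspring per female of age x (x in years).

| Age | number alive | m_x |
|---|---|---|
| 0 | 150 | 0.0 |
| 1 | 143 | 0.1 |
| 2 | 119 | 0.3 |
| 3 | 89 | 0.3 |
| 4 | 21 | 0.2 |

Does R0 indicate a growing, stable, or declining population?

declining

lx = nx/n0 = nx/150: 1, 0.95333…, 0.79333…, 0.59333…, 0.14
R0 = Σ lx·mx = 0 + 0.095333… + 0.238… + 0.178… + 0.028 = 0.539333…
R0 < 1, so the population is declining.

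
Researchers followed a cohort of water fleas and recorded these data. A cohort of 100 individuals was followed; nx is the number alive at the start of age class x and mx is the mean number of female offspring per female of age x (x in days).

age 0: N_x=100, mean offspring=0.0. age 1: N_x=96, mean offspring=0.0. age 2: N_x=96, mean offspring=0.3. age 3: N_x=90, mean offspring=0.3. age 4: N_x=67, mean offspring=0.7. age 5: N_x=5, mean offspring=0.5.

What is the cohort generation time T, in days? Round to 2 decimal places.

lx = nx/n0 = nx/100: 1, 0.96, 0.96, 0.9, 0.67, 0.05
lx·mx: 0, 0, 0.288, 0.27, 0.469, 0.025 → R0 = 1.052
x·lx·mx: 0, 0, 0.576, 0.81, 1.876, 0.125 → Σ = 3.387
T = 3.387 / 1.052 = 3.219582… → 3.22

3.22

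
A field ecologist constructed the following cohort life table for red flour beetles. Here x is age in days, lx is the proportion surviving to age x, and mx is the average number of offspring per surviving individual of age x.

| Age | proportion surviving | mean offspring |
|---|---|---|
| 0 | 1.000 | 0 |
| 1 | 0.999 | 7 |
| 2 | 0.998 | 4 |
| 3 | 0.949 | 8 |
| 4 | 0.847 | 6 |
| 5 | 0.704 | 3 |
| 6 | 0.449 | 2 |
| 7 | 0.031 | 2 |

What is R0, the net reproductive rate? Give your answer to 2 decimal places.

26.73

lx·mx by age: 0, 6.993, 3.992, 7.592, 5.082, 2.112, 0.898, 0.062
R0 = Σ lx·mx = 26.731 → 26.73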